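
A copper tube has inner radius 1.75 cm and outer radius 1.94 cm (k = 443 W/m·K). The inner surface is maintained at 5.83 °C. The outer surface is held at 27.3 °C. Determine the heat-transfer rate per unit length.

Q' = 580 kW/m

Q' = 2πk·ΔT/ln(r₂/r₁) = 2π × 443 × 21.47 / ln(0.0194/0.0175) = 5.80×10^5 W/m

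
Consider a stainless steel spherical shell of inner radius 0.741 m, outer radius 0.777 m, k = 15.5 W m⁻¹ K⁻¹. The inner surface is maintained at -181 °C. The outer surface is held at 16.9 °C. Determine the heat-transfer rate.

Q = 4πk·ΔT/(1/r₁ − 1/r₂) = 4π × 15.5 × 197.9 / (1/0.741 − 1/0.777) = 6.16×10^5 W

Q = 6.16×10^5 W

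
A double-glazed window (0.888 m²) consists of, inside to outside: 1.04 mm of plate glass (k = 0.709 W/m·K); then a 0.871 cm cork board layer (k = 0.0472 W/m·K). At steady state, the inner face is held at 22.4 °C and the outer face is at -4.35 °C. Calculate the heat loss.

Resistance network (inner→outer):
  R_plate glass = L/(kA) = 0.00104/(0.709·0.888) = 0.001652 K/W
  R_cork board = L/(kA) = 0.00871/(0.0472·0.888) = 0.2078 K/W
ΣR = 0.001652 + 0.2078 = 0.2095 K/W
Q = ΔT/ΣR = (22.4 °C − -4.35 °C)/0.2095 = 128 W

Q = 128 W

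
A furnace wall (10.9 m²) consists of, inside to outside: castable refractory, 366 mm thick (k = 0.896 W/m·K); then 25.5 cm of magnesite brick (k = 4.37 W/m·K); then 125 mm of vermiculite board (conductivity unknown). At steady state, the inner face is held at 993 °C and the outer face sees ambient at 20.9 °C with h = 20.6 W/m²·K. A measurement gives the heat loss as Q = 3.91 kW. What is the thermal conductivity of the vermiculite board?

k = 0.0570 W/m·K

ΣR = ΔT/Q = |993 − 20.9|/3910 = 0.2486 K/W
Known resistances:
  R_castable refractory = L/(kA) = 0.366/(0.896·10.9) = 0.03748 K/W
  R_magnesite brick = L/(kA) = 0.255/(4.37·10.9) = 0.005353 K/W
  R_conv,out = 1/(hA) = 1/(20.6·10.9) = 0.004454 K/W
R_vermiculite board = ΣR − ΣR_known = 0.2486 − 0.04729 = 0.2013 K/W
L/(kA) = 0.2013 ⇒ k = 0.125/(0.2013·10.9) = 0.0570 W/m·K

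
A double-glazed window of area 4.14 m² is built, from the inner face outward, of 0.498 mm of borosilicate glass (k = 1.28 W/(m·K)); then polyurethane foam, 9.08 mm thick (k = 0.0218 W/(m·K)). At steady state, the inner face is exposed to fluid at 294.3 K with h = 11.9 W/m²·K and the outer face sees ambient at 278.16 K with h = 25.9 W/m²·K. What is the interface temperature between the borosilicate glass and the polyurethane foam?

Resistance network (inner→outer):
  R_conv,in = 1/(hA) = 1/(11.9·4.14) = 0.02030 K/W
  R_borosilicate glass = L/(kA) = 4.98×10^-4/(1.28·4.14) = 9.398×10^-5 K/W
  R_polyurethane foam = L/(kA) = 0.00908/(0.0218·4.14) = 0.1006 K/W
  R_conv,out = 1/(hA) = 1/(25.9·4.14) = 0.009326 K/W
ΣR = 0.02030 + 9.398×10^-5 + 0.1006 + 0.009326 = 0.1303 K/W
Q = ΔT/ΣR = (294.3 K − 278.16 K)/0.1303 = 123.9 W
From the inner boundary to the borosilicate glass/polyurethane foam interface, ΣR_partial = 0.02039 K/W.
T_interface = T_in − Q·ΣR_partial = 294.3 K − (123.9)(0.02039) = 291.8 K

T = 291.8 K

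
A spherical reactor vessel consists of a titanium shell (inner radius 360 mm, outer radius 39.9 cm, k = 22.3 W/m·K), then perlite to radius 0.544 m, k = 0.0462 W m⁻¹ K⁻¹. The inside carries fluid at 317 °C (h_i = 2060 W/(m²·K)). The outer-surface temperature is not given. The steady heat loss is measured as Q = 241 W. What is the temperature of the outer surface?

T_out = 39.4 °C

Sum the resistances:
  R_conv,in = 1/(4πr²h) = 1/(4π·0.360²·2060) = 2.981×10^-4 K/W
  R_titanium = (1/0.360 − 1/0.399)/(4πk) = 0.2715/(4π·22.3) = 9.689×10^-4 K/W
  R_perlite = (1/0.399 − 1/0.544)/(4πk) = 0.6680/(4π·0.0462) = 1.151 K/W
ΣR = 1.152 K/W
ΔT = Q·ΣR = 241 × 1.152 = 277.6 K
Heat flows outward, so T_out = T_in − ΔT = 317 − 277.6 = 39.4 °C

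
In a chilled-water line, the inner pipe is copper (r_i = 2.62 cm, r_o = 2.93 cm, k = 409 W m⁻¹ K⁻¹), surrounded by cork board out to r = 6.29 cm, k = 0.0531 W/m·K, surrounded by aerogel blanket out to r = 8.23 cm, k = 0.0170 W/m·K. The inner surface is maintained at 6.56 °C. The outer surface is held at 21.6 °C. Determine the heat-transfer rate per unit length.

Q' = 3.13 W/m

Resistance network (inner→outer):
  R'_copper = ln(0.0293/0.0262)/(2πk) = 0.1118/(2π·409) = 4.352×10^-5 m·K/W
  R'_cork board = ln(0.0629/0.0293)/(2πk) = 0.7640/(2π·0.0531) = 2.290 m·K/W
  R'_aerogel blanket = ln(0.0823/0.0629)/(2πk) = 0.2688/(2π·0.0170) = 2.517 m·K/W
ΣR = 4.352×10^-5 + 2.290 + 2.517 = 4.807 m·K/W
Q' = ΔT/ΣR = (6.56 °C − 21.6 °C)/4.807 = -3.13 W/m
(Negative Q' ⇒ heat flows inward; heat gain = 3.13 W/m.)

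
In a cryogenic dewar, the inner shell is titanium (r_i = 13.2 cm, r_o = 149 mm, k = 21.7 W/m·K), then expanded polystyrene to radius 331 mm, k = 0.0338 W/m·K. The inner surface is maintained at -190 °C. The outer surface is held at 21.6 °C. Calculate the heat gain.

Q = 24.3 W

Resistance network (inner→outer):
  R_titanium = (1/0.132 − 1/0.149)/(4πk) = 0.8643/(4π·21.7) = 0.003170 K/W
  R_expanded polystyrene = (1/0.149 − 1/0.331)/(4πk) = 3.690/(4π·0.0338) = 8.688 K/W
ΣR = 0.003170 + 8.688 = 8.691 K/W
Q = ΔT/ΣR = (-190 °C − 21.6 °C)/8.691 = -24.3 W
(Negative Q ⇒ heat flows inward; heat gain = 24.3 W.)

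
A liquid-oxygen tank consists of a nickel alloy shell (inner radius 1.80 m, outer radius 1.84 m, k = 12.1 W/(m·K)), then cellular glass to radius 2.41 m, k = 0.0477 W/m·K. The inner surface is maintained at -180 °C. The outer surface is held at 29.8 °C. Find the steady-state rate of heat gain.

Series thermal resistances, inner to outer:
  R_nickel alloy = (1/1.80 − 1/1.84)/(4πk) = 0.01208/(4π·12.1) = 7.943×10^-5 K/W
  R_cellular glass = (1/1.84 − 1/2.41)/(4πk) = 0.1285/(4π·0.0477) = 0.2144 K/W
ΣR = 7.943×10^-5 + 0.2144 = 0.2145 K/W
Q = ΔT/ΣR = (-180 °C − 29.8 °C)/0.2145 = -978 W
(Negative Q ⇒ heat flows inward; heat gain = 978 W.)

Q = 978 W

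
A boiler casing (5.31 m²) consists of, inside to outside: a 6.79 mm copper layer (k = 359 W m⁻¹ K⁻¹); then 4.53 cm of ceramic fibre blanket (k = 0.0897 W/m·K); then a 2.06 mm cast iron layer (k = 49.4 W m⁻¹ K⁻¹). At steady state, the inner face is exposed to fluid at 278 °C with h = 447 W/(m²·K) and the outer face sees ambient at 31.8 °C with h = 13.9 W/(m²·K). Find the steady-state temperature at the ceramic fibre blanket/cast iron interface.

T = 62.4 °C

Treat each layer as a resistance in series:
  R_conv,in = 1/(hA) = 1/(447·5.31) = 4.213×10^-4 K/W
  R_copper = L/(kA) = 0.00679/(359·5.31) = 3.562×10^-6 K/W
  R_ceramic fibre blanket = L/(kA) = 0.0453/(0.0897·5.31) = 0.09511 K/W
  R_cast iron = L/(kA) = 0.00206/(49.4·5.31) = 7.853×10^-6 K/W
  R_conv,out = 1/(hA) = 1/(13.9·5.31) = 0.01355 K/W
ΣR = 4.213×10^-4 + 3.562×10^-6 + 0.09511 + 7.853×10^-6 + 0.01355 = 0.1091 K/W
Q = ΔT/ΣR = (278 °C − 31.8 °C)/0.1091 = 2257 W
From the inner boundary to the ceramic fibre blanket/cast iron interface, ΣR_partial = 0.09553 K/W.
T_interface = T_in − Q·ΣR_partial = 278 °C − (2257)(0.09553) = 62.4 °C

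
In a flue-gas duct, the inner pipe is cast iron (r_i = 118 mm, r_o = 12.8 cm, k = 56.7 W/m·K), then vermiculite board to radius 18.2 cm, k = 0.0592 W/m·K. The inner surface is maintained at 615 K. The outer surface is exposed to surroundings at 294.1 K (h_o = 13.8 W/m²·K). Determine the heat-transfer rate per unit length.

Resistance network (inner→outer):
  R'_cast iron = ln(0.128/0.118)/(2πk) = 0.08135/(2π·56.7) = 2.283×10^-4 m·K/W
  R'_vermiculite board = ln(0.182/0.128)/(2πk) = 0.3520/(2π·0.0592) = 0.9463 m·K/W
  R'_conv,out = 1/(2πr h) = 1/(2π·0.182·13.8) = 0.06337 m·K/W
ΣR = 2.283×10^-4 + 0.9463 + 0.06337 = 1.010 m·K/W
Q' = ΔT/ΣR = (615 K − 294.1 K)/1.010 = 318 W/m

Q' = 318 W/m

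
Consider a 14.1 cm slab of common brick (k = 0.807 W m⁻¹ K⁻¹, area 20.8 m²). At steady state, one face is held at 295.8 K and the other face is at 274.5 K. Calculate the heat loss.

Q = kA·ΔT/L = 0.807 × 20.8 × |295.8 K − 274.5 K| / 0.141 = 2540 W

Q = 2.54 kW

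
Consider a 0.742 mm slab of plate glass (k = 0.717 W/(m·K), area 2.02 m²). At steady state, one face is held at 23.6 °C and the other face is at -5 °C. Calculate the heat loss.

Q = kA·ΔT/L = 0.717 × 2.02 × |23.6 °C − -5 °C| / 7.42×10^-4 = 55800 W

Q = 55800 W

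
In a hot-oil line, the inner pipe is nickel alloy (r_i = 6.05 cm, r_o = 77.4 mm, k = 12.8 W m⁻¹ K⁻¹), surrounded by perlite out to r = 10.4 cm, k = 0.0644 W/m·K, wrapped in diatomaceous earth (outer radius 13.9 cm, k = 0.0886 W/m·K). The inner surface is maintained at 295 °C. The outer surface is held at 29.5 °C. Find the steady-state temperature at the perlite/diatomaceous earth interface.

T = 140 °C

Resistance network (inner→outer):
  R'_nickel alloy = ln(0.0774/0.0605)/(2πk) = 0.2463/(2π·12.8) = 0.003063 m·K/W
  R'_perlite = ln(0.104/0.0774)/(2πk) = 0.2954/(2π·0.0644) = 0.7300 m·K/W
  R'_diatomaceous earth = ln(0.139/0.104)/(2πk) = 0.2901/(2π·0.0886) = 0.5211 m·K/W
ΣR = 0.003063 + 0.7300 + 0.5211 = 1.254 m·K/W
Q' = ΔT/ΣR = (295 °C − 29.5 °C)/1.254 = 211.7 W/m
From the inner boundary to the perlite/diatomaceous earth interface, ΣR_partial = 0.7331 m·K/W.
T_interface = T_in − Q'·ΣR_partial = 295 °C − (211.7)(0.7331) = 140 °C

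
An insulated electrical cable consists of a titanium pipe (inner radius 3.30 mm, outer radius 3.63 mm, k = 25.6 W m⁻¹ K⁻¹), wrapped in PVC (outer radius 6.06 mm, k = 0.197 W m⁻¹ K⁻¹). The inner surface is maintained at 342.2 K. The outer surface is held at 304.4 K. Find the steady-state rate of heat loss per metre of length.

Q' = 91.2 W/m

Series thermal resistances, inner to outer:
  R'_titanium = ln(0.00363/0.00330)/(2πk) = 0.09531/(2π·25.6) = 5.925×10^-4 m·K/W
  R'_PVC = ln(0.00606/0.00363)/(2πk) = 0.5125/(2π·0.197) = 0.4140 m·K/W
ΣR = 5.925×10^-4 + 0.4140 = 0.4146 m·K/W
Q' = ΔT/ΣR = (342.2 K − 304.4 K)/0.4146 = 91.2 W/m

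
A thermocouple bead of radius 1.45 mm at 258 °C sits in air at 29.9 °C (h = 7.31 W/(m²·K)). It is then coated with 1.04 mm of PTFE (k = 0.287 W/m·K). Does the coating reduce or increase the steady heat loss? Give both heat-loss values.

Critical radius for a sphere: r_cr = 2k/h = 0.0785 m = 7.85 cm.
Outer radius after coating: r₂ = 0.00145 + 0.00104 = 0.00249 m.
Since r₁ < r_cr and r₂ ≤ r_cr, the coating moves toward the maximum at r_cr — heat loss rises.
Bare: R = 1/(4πr₁²h) = 5178 K/W; Q = 228.1/5178 = 0.0441 W.
Coated: R = R_cond + R_conv = 1836 K/W; Q = 228.1/1836 = 0.124 W.

increases: 0.0441 → 0.124 W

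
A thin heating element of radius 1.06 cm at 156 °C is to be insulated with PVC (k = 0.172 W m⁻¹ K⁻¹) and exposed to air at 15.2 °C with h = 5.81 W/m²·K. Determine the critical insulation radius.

r_cr = 2.96 cm

For a cylinder, r_cr = k_ins/h = 0.172/5.81 = 0.0296 m = 2.96 cm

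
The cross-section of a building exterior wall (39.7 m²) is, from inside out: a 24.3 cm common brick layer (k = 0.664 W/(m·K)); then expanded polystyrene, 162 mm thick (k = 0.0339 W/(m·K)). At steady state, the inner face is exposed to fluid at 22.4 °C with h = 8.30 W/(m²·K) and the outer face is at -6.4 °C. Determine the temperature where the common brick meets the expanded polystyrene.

T = 19.7 °C

Treat each layer as a resistance in series:
  R_conv,in = 1/(hA) = 1/(8.30·39.7) = 0.003035 K/W
  R_common brick = L/(kA) = 0.243/(0.664·39.7) = 0.009218 K/W
  R_expanded polystyrene = L/(kA) = 0.162/(0.0339·39.7) = 0.1204 K/W
ΣR = 0.003035 + 0.009218 + 0.1204 = 0.1327 K/W
Q = ΔT/ΣR = (22.4 °C − -6.4 °C)/0.1327 = 217.0 W
From the inner boundary to the common brick/expanded polystyrene interface, ΣR_partial = 0.01225 K/W.
T_interface = T_in − Q·ΣR_partial = 22.4 °C − (217.0)(0.01225) = 19.7 °C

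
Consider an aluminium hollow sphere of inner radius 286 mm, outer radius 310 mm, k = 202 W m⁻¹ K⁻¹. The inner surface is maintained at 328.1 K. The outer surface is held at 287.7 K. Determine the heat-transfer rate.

Q = 3.79×10^5 W

Q = 4πk·ΔT/(1/r₁ − 1/r₂) = 4π × 202 × 40.4 / (1/0.286 − 1/0.310) = 3.79×10^5 W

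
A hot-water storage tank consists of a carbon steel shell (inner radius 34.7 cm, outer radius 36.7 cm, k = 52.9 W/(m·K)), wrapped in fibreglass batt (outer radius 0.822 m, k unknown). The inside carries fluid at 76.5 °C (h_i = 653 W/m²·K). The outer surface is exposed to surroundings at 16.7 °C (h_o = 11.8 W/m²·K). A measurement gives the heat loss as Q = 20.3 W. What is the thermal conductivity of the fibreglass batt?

ΣR = ΔT/Q = |76.5 − 16.7|/20.3 = 2.946 K/W
Known resistances:
  R_conv,in = 1/(4πr²h) = 1/(4π·0.347²·653) = 0.001012 K/W
  R_carbon steel = (1/0.347 − 1/0.367)/(4πk) = 0.1570/(4π·52.9) = 2.362×10^-4 K/W
  R_conv,out = 1/(4πr²h) = 1/(4π·0.822²·11.8) = 0.009981 K/W
R_fibreglass batt = ΣR − ΣR_known = 2.946 − 0.01123 = 2.935 K/W
(1/r₁−1/r₂)/(4πk) = 2.935 ⇒ k = 1.508/(4π·2.935) = 0.0409 W/m·K

k = 0.0409 W/m·K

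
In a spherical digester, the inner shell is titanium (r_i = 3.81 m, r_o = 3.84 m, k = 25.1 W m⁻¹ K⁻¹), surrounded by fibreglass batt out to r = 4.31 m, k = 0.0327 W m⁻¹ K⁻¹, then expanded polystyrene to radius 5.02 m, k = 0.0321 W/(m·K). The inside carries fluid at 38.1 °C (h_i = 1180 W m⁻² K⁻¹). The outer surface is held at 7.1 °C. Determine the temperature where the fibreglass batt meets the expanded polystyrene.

Treat each layer as a resistance in series:
  R_conv,in = 1/(4πr²h) = 1/(4π·3.81²·1180) = 4.646×10^-6 K/W
  R_titanium = (1/3.81 − 1/3.84)/(4πk) = 0.002051/(4π·25.1) = 6.501×10^-6 K/W
  R_fibreglass batt = (1/3.84 − 1/4.31)/(4πk) = 0.02840/(4π·0.0327) = 0.06911 K/W
  R_expanded polystyrene = (1/4.31 − 1/5.02)/(4πk) = 0.03282/(4π·0.0321) = 0.08135 K/W
ΣR = 4.646×10^-6 + 6.501×10^-6 + 0.06911 + 0.08135 = 0.1505 K/W
Q = ΔT/ΣR = (38.1 °C − 7.1 °C)/0.1505 = 206.0 W
From the inner boundary to the fibreglass batt/expanded polystyrene interface, ΣR_partial = 0.06912 K/W.
T_interface = T_in − Q·ΣR_partial = 38.1 °C − (206.0)(0.06912) = 23.9 °C

T = 23.9 °C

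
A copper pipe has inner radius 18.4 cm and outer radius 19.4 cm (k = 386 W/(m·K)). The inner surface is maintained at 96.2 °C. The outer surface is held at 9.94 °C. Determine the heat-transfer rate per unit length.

Q' = 3950 kW/m

Q' = 2πk·ΔT/ln(r₂/r₁) = 2π × 386 × 86.26 / ln(0.194/0.184) = 3.95×10^6 W/m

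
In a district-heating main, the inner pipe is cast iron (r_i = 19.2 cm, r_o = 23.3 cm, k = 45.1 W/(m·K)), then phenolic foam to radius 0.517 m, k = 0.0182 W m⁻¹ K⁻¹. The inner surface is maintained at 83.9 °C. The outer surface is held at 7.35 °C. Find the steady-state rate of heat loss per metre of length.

Resistance network (inner→outer):
  R'_cast iron = ln(0.233/0.192)/(2πk) = 0.1935/(2π·45.1) = 6.830×10^-4 m·K/W
  R'_phenolic foam = ln(0.517/0.233)/(2πk) = 0.7970/(2π·0.0182) = 6.970 m·K/W
ΣR = 6.830×10^-4 + 6.970 = 6.971 m·K/W
Q' = ΔT/ΣR = (83.9 °C − 7.35 °C)/6.971 = 11.0 W/m

Q' = 11.0 W/m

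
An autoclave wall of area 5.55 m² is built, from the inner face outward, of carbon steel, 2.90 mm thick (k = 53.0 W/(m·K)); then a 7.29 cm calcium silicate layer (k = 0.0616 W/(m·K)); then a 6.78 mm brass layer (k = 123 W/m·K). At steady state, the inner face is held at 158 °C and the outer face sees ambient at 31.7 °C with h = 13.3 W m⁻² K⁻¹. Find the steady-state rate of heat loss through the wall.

Q = 557 W

Series thermal resistances, inner to outer:
  R_carbon steel = L/(kA) = 0.00290/(53.0·5.55) = 9.859×10^-6 K/W
  R_calcium silicate = L/(kA) = 0.0729/(0.0616·5.55) = 0.2132 K/W
  R_brass = L/(kA) = 0.00678/(123·5.55) = 9.932×10^-6 K/W
  R_conv,out = 1/(hA) = 1/(13.3·5.55) = 0.01355 K/W
ΣR = 9.859×10^-6 + 0.2132 + 9.932×10^-6 + 0.01355 = 0.2268 K/W
Q = ΔT/ΣR = (158 °C − 31.7 °C)/0.2268 = 557 W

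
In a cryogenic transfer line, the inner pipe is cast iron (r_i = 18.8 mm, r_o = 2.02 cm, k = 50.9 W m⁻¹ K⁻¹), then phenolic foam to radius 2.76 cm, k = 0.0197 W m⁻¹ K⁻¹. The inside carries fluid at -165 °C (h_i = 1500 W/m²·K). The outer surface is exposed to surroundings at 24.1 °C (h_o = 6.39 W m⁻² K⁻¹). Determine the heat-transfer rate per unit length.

Treat each layer as a resistance in series:
  R'_conv,in = 1/(2πr h) = 1/(2π·0.0188·1500) = 0.005644 m·K/W
  R'_cast iron = ln(0.0202/0.0188)/(2πk) = 0.07183/(2π·50.9) = 2.246×10^-4 m·K/W
  R'_phenolic foam = ln(0.0276/0.0202)/(2πk) = 0.3121/(2π·0.0197) = 2.522 m·K/W
  R'_conv,out = 1/(2πr h) = 1/(2π·0.0276·6.39) = 0.9024 m·K/W
ΣR = 0.005644 + 2.246×10^-4 + 2.522 + 0.9024 = 3.430 m·K/W
Q' = ΔT/ΣR = (-165 °C − 24.1 °C)/3.430 = -55.1 W/m
(Negative Q' ⇒ heat flows inward; heat gain = 55.1 W/m.)

Q' = 55.1 W/m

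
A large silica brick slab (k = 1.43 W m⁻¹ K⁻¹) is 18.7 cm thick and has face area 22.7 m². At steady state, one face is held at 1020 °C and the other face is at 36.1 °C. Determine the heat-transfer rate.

Q = kA·ΔT/L = 1.43 × 22.7 × |1020 °C − 36.1 °C| / 0.187 = 1.71×10^5 W

Q = 171 kW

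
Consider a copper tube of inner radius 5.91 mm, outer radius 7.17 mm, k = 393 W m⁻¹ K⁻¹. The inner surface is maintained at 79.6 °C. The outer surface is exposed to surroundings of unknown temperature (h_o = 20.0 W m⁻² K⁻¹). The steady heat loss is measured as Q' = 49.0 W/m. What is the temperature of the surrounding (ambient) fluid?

Sum the resistances:
  R'_copper = ln(0.00717/0.00591)/(2πk) = 0.1933/(2π·393) = 7.827×10^-5 m·K/W
  R'_conv,out = 1/(2πr h) = 1/(2π·0.00717·20.0) = 1.110 m·K/W
ΣR = 1.110 m·K/W
ΔT = Q'·ΣR = 49.0 × 1.110 = 54.39 K
Heat flows outward, so T_out = T_in − ΔT = 79.6 − 54.39 = 25.2 °C

T_out = 25.2 °C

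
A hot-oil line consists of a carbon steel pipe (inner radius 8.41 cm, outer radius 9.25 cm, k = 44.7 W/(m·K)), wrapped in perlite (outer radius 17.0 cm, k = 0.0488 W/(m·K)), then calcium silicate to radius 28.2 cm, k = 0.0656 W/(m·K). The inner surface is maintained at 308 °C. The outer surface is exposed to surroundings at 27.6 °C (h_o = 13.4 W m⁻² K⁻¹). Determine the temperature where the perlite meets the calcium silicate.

T = 137 °C

Resistance network (inner→outer):
  R'_carbon steel = ln(0.0925/0.0841)/(2πk) = 0.09520/(2π·44.7) = 3.390×10^-4 m·K/W
  R'_perlite = ln(0.170/0.0925)/(2πk) = 0.6086/(2π·0.0488) = 1.985 m·K/W
  R'_calcium silicate = ln(0.282/0.170)/(2πk) = 0.5061/(2π·0.0656) = 1.228 m·K/W
  R'_conv,out = 1/(2πr h) = 1/(2π·0.282·13.4) = 0.04212 m·K/W
ΣR = 3.390×10^-4 + 1.985 + 1.228 + 0.04212 = 3.255 m·K/W
Q' = ΔT/ΣR = (308 °C − 27.6 °C)/3.255 = 86.14 W/m
From the inner boundary to the perlite/calcium silicate interface, ΣR_partial = 1.985 m·K/W.
T_interface = T_in − Q'·ΣR_partial = 308 °C − (86.14)(1.985) = 137 °C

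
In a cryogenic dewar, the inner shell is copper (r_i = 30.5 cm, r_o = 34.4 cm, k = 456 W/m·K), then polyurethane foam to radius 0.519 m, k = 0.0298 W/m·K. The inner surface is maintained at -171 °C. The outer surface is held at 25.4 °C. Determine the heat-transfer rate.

Q = 75.0 W

Series thermal resistances, inner to outer:
  R_copper = (1/0.305 − 1/0.344)/(4πk) = 0.3717/(4π·456) = 6.487×10^-5 K/W
  R_polyurethane foam = (1/0.344 − 1/0.519)/(4πk) = 0.9802/(4π·0.0298) = 2.617 K/W
ΣR = 6.487×10^-5 + 2.617 = 2.617 K/W
Q = ΔT/ΣR = (-171 °C − 25.4 °C)/2.617 = -75.0 W
(Negative Q ⇒ heat flows inward; heat gain = 75.0 W.)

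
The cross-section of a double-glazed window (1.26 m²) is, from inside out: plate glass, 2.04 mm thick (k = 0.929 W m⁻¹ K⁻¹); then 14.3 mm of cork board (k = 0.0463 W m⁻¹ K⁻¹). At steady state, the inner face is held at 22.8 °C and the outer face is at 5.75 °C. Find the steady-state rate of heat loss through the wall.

Q = 69.1 W

Treat each layer as a resistance in series:
  R_plate glass = L/(kA) = 0.00204/(0.929·1.26) = 0.001743 K/W
  R_cork board = L/(kA) = 0.0143/(0.0463·1.26) = 0.2451 K/W
ΣR = 0.001743 + 0.2451 = 0.2468 K/W
Q = ΔT/ΣR = (22.8 °C − 5.75 °C)/0.2468 = 69.1 W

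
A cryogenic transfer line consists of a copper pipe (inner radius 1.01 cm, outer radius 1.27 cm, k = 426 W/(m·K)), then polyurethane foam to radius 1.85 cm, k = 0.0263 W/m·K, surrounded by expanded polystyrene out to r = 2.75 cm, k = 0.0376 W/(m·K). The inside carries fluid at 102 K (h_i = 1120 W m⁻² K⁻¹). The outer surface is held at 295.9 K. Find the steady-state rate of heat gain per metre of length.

Resistance network (inner→outer):
  R'_conv,in = 1/(2πr h) = 1/(2π·0.0101·1120) = 0.01407 m·K/W
  R'_copper = ln(0.0127/0.0101)/(2πk) = 0.2291/(2π·426) = 8.558×10^-5 m·K/W
  R'_polyurethane foam = ln(0.0185/0.0127)/(2πk) = 0.3762/(2π·0.0263) = 2.276 m·K/W
  R'_expanded polystyrene = ln(0.0275/0.0185)/(2πk) = 0.3964/(2π·0.0376) = 1.678 m·K/W
ΣR = 0.01407 + 8.558×10^-5 + 2.276 + 1.678 = 3.968 m·K/W
Q' = ΔT/ΣR = (102 K − 295.9 K)/3.968 = -48.9 W/m
(Negative Q' ⇒ heat flows inward; heat gain = 48.9 W/m.)

Q' = 48.9 W/m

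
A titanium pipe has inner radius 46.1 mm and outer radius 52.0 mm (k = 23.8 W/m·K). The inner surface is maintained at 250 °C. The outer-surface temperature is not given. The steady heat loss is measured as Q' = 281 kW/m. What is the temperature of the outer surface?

T_out = 23.7 °C

Sum the resistances:
  R'_titanium = ln(0.0520/0.0461)/(2πk) = 0.1204/(2π·23.8) = 8.053×10^-4 m·K/W
ΣR = 8.053×10^-4 m·K/W
ΔT = Q'·ΣR = 2.81×10^5 × 8.053×10^-4 = 226.3 K
Heat flows outward, so T_out = T_in − ΔT = 250 − 226.3 = 23.7 °C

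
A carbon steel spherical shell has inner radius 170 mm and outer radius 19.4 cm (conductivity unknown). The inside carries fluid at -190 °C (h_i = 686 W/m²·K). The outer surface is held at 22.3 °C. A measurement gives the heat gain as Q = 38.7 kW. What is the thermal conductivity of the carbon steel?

k = 39.3 W/m·K

ΣR = ΔT/Q = |-190 − 22.3|/38700 = 0.005486 K/W
Known resistances:
  R_conv,in = 1/(4πr²h) = 1/(4π·0.170²·686) = 0.004014 K/W
R_carbon steel = ΣR − ΣR_known = 0.005486 − 0.004014 = 0.001472 K/W
(1/r₁−1/r₂)/(4πk) = 0.001472 ⇒ k = 0.7277/(4π·0.001472) = 39.3 W/m·K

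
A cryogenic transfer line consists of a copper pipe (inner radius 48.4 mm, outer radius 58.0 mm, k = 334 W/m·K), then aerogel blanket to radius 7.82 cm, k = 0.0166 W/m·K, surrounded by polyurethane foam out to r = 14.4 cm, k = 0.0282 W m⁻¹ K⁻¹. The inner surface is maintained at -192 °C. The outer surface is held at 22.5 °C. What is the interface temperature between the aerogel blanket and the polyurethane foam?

Resistance network (inner→outer):
  R'_copper = ln(0.0580/0.0484)/(2πk) = 0.1809/(2π·334) = 8.622×10^-5 m·K/W
  R'_aerogel blanket = ln(0.0782/0.0580)/(2πk) = 0.2988/(2π·0.0166) = 2.865 m·K/W
  R'_polyurethane foam = ln(0.144/0.0782)/(2πk) = 0.6105/(2π·0.0282) = 3.446 m·K/W
ΣR = 8.622×10^-5 + 2.865 + 3.446 = 6.311 m·K/W
Q' = ΔT/ΣR = (-192 °C − 22.5 °C)/6.311 = -33.99 W/m
From the inner boundary to the aerogel blanket/polyurethane foam interface, ΣR_partial = 2.865 m·K/W.
T_interface = T_in − Q'·ΣR_partial = -192 °C − (-33.99)(2.865) = -94.6 °C

T = -94.6 °C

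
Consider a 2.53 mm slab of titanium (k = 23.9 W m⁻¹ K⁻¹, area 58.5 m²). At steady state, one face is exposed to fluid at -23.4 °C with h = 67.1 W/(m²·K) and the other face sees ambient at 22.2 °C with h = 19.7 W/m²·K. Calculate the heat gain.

Series thermal resistances, inner to outer:
  R_conv,in = 1/(hA) = 1/(67.1·58.5) = 2.548×10^-4 K/W
  R_titanium = L/(kA) = 0.00253/(23.9·58.5) = 1.810×10^-6 K/W
  R_conv,out = 1/(hA) = 1/(19.7·58.5) = 8.677×10^-4 K/W
ΣR = 2.548×10^-4 + 1.810×10^-6 + 8.677×10^-4 = 0.001124 K/W
Q = ΔT/ΣR = (-23.4 °C − 22.2 °C)/0.001124 = -40600 W
(Negative Q ⇒ heat flows inward; heat gain = 40600 W.)

Q = 40600 W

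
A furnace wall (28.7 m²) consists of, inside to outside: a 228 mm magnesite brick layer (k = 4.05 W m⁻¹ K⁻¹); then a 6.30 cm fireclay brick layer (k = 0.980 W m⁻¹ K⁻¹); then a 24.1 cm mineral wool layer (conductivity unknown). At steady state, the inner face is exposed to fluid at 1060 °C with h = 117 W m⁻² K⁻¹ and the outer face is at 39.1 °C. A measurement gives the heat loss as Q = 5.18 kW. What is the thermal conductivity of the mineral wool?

k = 0.0436 W/m·K

ΣR = ΔT/Q = |1060 − 39.1|/5180 = 0.1971 K/W
Known resistances:
  R_conv,in = 1/(hA) = 1/(117·28.7) = 2.978×10^-4 K/W
  R_magnesite brick = L/(kA) = 0.228/(4.05·28.7) = 0.001962 K/W
  R_fireclay brick = L/(kA) = 0.0630/(0.980·28.7) = 0.002240 K/W
R_mineral wool = ΣR − ΣR_known = 0.1971 − 0.004500 = 0.1926 K/W
L/(kA) = 0.1926 ⇒ k = 0.241/(0.1926·28.7) = 0.0436 W/m·K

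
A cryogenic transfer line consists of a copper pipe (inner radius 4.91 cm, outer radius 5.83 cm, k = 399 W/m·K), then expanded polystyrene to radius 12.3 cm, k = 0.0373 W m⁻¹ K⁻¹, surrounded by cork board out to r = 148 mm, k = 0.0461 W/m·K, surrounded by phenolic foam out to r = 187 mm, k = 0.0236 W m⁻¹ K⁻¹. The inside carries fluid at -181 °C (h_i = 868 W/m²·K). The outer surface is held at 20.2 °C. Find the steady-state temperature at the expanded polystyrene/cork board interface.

T = -62.3 °C

Treat each layer as a resistance in series:
  R'_conv,in = 1/(2πr h) = 1/(2π·0.0491·868) = 0.003734 m·K/W
  R'_copper = ln(0.0583/0.0491)/(2πk) = 0.1717/(2π·399) = 6.851×10^-5 m·K/W
  R'_expanded polystyrene = ln(0.123/0.0583)/(2πk) = 0.7466/(2π·0.0373) = 3.186 m·K/W
  R'_cork board = ln(0.148/0.123)/(2πk) = 0.1850/(2π·0.0461) = 0.6388 m·K/W
  R'_phenolic foam = ln(0.187/0.148)/(2πk) = 0.2339/(2π·0.0236) = 1.577 m·K/W
ΣR = 0.003734 + 6.851×10^-5 + 3.186 + 0.6388 + 1.577 = 5.406 m·K/W
Q' = ΔT/ΣR = (-181 °C − 20.2 °C)/5.406 = -37.22 W/m
From the inner boundary to the expanded polystyrene/cork board interface, ΣR_partial = 3.190 m·K/W.
T_interface = T_in − Q'·ΣR_partial = -181 °C − (-37.22)(3.190) = -62.3 °C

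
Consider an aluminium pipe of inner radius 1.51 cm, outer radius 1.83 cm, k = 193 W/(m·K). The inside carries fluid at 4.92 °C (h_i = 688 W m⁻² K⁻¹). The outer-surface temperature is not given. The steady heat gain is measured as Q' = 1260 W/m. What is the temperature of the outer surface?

T_out = 24.4 °C

Series resistances:
  R'_conv,in = 1/(2πr h) = 1/(2π·0.0151·688) = 0.01532 m·K/W
  R'_aluminium = ln(0.0183/0.0151)/(2πk) = 0.1922/(2π·193) = 1.585×10^-4 m·K/W
ΣR = 0.01548 m·K/W
ΔT = Q'·ΣR = 1260 × 0.01548 = 19.50 K
Heat flows inward, so T_out = T_in + ΔT = 4.92 + 19.50 = 24.4 °C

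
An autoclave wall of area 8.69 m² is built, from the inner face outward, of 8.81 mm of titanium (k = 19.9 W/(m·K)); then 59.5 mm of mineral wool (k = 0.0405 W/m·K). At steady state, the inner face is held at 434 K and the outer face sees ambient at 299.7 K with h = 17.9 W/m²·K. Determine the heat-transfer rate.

Q = 765 W

Series thermal resistances, inner to outer:
  R_titanium = L/(kA) = 0.00881/(19.9·8.69) = 5.095×10^-5 K/W
  R_mineral wool = L/(kA) = 0.0595/(0.0405·8.69) = 0.1691 K/W
  R_conv,out = 1/(hA) = 1/(17.9·8.69) = 0.006429 K/W
ΣR = 5.095×10^-5 + 0.1691 + 0.006429 = 0.1756 K/W
Q = ΔT/ΣR = (434 K − 299.7 K)/0.1756 = 765 W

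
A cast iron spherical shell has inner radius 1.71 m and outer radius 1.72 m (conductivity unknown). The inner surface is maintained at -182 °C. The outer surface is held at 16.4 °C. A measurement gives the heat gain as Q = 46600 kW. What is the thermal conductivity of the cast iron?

ΣR = ΔT/Q = |-182 − 16.4|/4.66×10^7 = 4.258×10^-6 K/W
(1/r₁−1/r₂)/(4πk) = 4.258×10^-6 ⇒ k = 0.003400/(4π·4.258×10^-6) = 63.5 W/m·K

k = 63.5 W/m·K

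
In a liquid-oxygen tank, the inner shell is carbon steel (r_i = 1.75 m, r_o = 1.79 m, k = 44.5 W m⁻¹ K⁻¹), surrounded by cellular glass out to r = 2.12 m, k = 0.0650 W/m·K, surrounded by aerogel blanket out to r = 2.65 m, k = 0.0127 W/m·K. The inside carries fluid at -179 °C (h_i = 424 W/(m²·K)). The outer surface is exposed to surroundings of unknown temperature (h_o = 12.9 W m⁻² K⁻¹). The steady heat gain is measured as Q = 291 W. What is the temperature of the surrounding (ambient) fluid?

T_out = 24.3 °C

Series resistances:
  R_conv,in = 1/(4πr²h) = 1/(4π·1.75²·424) = 6.128×10^-5 K/W
  R_carbon steel = (1/1.75 − 1/1.79)/(4πk) = 0.01277/(4π·44.5) = 2.283×10^-5 K/W
  R_cellular glass = (1/1.79 − 1/2.12)/(4πk) = 0.08696/(4π·0.0650) = 0.1065 K/W
  R_aerogel blanket = (1/2.12 − 1/2.65)/(4πk) = 0.09434/(4π·0.0127) = 0.5911 K/W
  R_conv,out = 1/(4πr²h) = 1/(4π·2.65²·12.9) = 8.784×10^-4 K/W
ΣR = 0.6986 K/W
ΔT = Q·ΣR = 291 × 0.6986 = 203.3 K
Heat flows inward, so T_out = T_in + ΔT = -179 + 203.3 = 24.3 °C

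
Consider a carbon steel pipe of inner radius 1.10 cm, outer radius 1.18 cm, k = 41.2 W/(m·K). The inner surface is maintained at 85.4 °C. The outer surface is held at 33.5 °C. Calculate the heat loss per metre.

Q' = 2πk·ΔT/ln(r₂/r₁) = 2π × 41.2 × 51.9 / ln(0.0118/0.0110) = 1.91×10^5 W/m

Q' = 1.91×10^5 W/m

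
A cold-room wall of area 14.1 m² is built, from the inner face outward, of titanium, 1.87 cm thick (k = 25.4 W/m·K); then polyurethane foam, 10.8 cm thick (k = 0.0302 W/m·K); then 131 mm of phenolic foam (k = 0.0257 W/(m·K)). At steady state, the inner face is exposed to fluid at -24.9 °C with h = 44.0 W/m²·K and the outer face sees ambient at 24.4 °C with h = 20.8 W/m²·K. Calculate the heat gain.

Resistance network (inner→outer):
  R_conv,in = 1/(hA) = 1/(44.0·14.1) = 0.001612 K/W
  R_titanium = L/(kA) = 0.0187/(25.4·14.1) = 5.221×10^-5 K/W
  R_polyurethane foam = L/(kA) = 0.108/(0.0302·14.1) = 0.2536 K/W
  R_phenolic foam = L/(kA) = 0.131/(0.0257·14.1) = 0.3615 K/W
  R_conv,out = 1/(hA) = 1/(20.8·14.1) = 0.003410 K/W
ΣR = 0.001612 + 5.221×10^-5 + 0.2536 + 0.3615 + 0.003410 = 0.6202 K/W
Q = ΔT/ΣR = (-24.9 °C − 24.4 °C)/0.6202 = -79.5 W
(Negative Q ⇒ heat flows inward; heat gain = 79.5 W.)

Q = 79.5 W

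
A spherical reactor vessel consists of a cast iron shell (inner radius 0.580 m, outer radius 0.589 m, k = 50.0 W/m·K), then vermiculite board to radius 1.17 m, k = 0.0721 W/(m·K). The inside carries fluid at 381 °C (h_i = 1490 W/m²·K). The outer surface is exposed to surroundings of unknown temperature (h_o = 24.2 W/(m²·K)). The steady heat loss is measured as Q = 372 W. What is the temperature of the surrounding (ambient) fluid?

Sum the resistances:
  R_conv,in = 1/(4πr²h) = 1/(4π·0.580²·1490) = 1.588×10^-4 K/W
  R_cast iron = (1/0.580 − 1/0.589)/(4πk) = 0.02635/(4π·50.0) = 4.193×10^-5 K/W
  R_vermiculite board = (1/0.589 − 1/1.17)/(4πk) = 0.8431/(4π·0.0721) = 0.9305 K/W
  R_conv,out = 1/(4πr²h) = 1/(4π·1.17²·24.2) = 0.002402 K/W
ΣR = 0.9331 K/W
ΔT = Q·ΣR = 372 × 0.9331 = 347.1 K
Heat flows outward, so T_out = T_in − ΔT = 381 − 347.1 = 33.9 °C

T_out = 33.9 °C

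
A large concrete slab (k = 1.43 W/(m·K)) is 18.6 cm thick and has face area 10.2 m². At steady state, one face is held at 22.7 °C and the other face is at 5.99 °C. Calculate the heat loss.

Q = kA·ΔT/L = 1.43 × 10.2 × |22.7 °C − 5.99 °C| / 0.186 = 1310 W

Q = 1310 W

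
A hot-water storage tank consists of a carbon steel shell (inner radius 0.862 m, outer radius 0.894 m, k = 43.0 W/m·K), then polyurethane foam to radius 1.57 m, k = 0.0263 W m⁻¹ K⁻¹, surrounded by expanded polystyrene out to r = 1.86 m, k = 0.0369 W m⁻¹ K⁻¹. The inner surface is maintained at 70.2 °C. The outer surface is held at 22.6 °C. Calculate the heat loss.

Treat each layer as a resistance in series:
  R_carbon steel = (1/0.862 − 1/0.894)/(4πk) = 0.04152/(4π·43.0) = 7.685×10^-5 K/W
  R_polyurethane foam = (1/0.894 − 1/1.57)/(4πk) = 0.4816/(4π·0.0263) = 1.457 K/W
  R_expanded polystyrene = (1/1.57 − 1/1.86)/(4πk) = 0.09931/(4π·0.0369) = 0.2142 K/W
ΣR = 7.685×10^-5 + 1.457 + 0.2142 = 1.671 K/W
Q = ΔT/ΣR = (70.2 °C − 22.6 °C)/1.671 = 28.5 W

Q = 28.5 W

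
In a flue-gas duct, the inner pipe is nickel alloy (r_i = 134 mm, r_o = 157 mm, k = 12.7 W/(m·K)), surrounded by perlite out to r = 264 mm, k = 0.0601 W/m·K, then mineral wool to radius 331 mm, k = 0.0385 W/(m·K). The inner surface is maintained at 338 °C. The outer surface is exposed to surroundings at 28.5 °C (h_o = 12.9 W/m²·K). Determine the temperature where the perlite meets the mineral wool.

Treat each layer as a resistance in series:
  R'_nickel alloy = ln(0.157/0.134)/(2πk) = 0.1584/(2π·12.7) = 0.001985 m·K/W
  R'_perlite = ln(0.264/0.157)/(2πk) = 0.5197/(2π·0.0601) = 1.376 m·K/W
  R'_mineral wool = ln(0.331/0.264)/(2πk) = 0.2262/(2π·0.0385) = 0.9350 m·K/W
  R'_conv,out = 1/(2πr h) = 1/(2π·0.331·12.9) = 0.03727 m·K/W
ΣR = 0.001985 + 1.376 + 0.9350 + 0.03727 = 2.350 m·K/W
Q' = ΔT/ΣR = (338 °C − 28.5 °C)/2.350 = 131.7 W/m
From the inner boundary to the perlite/mineral wool interface, ΣR_partial = 1.378 m·K/W.
T_interface = T_in − Q'·ΣR_partial = 338 °C − (131.7)(1.378) = 157 °C

T = 157 °C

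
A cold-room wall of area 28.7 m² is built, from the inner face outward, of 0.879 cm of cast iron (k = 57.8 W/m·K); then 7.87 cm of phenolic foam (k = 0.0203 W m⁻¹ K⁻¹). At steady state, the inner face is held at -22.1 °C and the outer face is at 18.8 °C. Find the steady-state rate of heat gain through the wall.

Treat each layer as a resistance in series:
  R_cast iron = L/(kA) = 0.00879/(57.8·28.7) = 5.299×10^-6 K/W
  R_phenolic foam = L/(kA) = 0.0787/(0.0203·28.7) = 0.1351 K/W
ΣR = 5.299×10^-6 + 0.1351 = 0.1351 K/W
Q = ΔT/ΣR = (-22.1 °C − 18.8 °C)/0.1351 = -303 W
(Negative Q ⇒ heat flows inward; heat gain = 303 W.)

Q = 303 W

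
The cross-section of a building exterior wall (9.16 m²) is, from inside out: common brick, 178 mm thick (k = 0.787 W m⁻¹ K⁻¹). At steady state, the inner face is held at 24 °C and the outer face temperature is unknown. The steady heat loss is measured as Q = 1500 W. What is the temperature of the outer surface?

T_out = -13.0 °C

Series resistances:
  R_common brick = L/(kA) = 0.178/(0.787·9.16) = 0.02469 K/W
ΣR = 0.02469 K/W
ΔT = Q·ΣR = 1500 × 0.02469 = 37.04 K
Heat flows outward, so T_out = T_in − ΔT = 24 − 37.04 = -13.0 °C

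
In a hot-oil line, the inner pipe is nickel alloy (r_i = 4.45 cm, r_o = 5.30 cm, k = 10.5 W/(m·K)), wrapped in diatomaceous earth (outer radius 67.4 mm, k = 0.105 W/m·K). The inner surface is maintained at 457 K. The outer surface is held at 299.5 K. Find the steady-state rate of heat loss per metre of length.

Q' = 429 W/m

Resistance network (inner→outer):
  R'_nickel alloy = ln(0.0530/0.0445)/(2πk) = 0.1748/(2π·10.5) = 0.002650 m·K/W
  R'_diatomaceous earth = ln(0.0674/0.0530)/(2πk) = 0.2404/(2π·0.105) = 0.3643 m·K/W
ΣR = 0.002650 + 0.3643 = 0.3669 m·K/W
Q' = ΔT/ΣR = (457 K − 299.5 K)/0.3669 = 429 W/m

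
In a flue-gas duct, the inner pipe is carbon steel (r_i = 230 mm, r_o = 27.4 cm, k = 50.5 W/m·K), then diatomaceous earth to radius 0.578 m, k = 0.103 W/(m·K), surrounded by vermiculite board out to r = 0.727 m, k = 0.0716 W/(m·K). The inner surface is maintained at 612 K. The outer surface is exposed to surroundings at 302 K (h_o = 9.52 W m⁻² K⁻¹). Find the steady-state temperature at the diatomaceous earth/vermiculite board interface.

T = 400 K

Series thermal resistances, inner to outer:
  R'_carbon steel = ln(0.274/0.230)/(2πk) = 0.1750/(2π·50.5) = 5.517×10^-4 m·K/W
  R'_diatomaceous earth = ln(0.578/0.274)/(2πk) = 0.7464/(2π·0.103) = 1.153 m·K/W
  R'_vermiculite board = ln(0.727/0.578)/(2πk) = 0.2294/(2π·0.0716) = 0.5098 m·K/W
  R'_conv,out = 1/(2πr h) = 1/(2π·0.727·9.52) = 0.02300 m·K/W
ΣR = 5.517×10^-4 + 1.153 + 0.5098 + 0.02300 = 1.686 m·K/W
Q' = ΔT/ΣR = (612 K − 302 K)/1.686 = 183.9 W/m
From the inner boundary to the diatomaceous earth/vermiculite board interface, ΣR_partial = 1.154 m·K/W.
T_interface = T_in − Q'·ΣR_partial = 612 K − (183.9)(1.154) = 400 K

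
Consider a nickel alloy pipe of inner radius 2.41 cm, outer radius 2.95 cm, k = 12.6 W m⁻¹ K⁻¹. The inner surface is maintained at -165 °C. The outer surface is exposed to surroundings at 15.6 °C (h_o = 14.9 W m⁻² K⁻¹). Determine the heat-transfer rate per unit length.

Treat each layer as a resistance in series:
  R'_nickel alloy = ln(0.0295/0.0241)/(2πk) = 0.2022/(2π·12.6) = 0.002554 m·K/W
  R'_conv,out = 1/(2πr h) = 1/(2π·0.0295·14.9) = 0.3621 m·K/W
ΣR = 0.002554 + 0.3621 = 0.3647 m·K/W
Q' = ΔT/ΣR = (-165 °C − 15.6 °C)/0.3647 = -495 W/m
(Negative Q' ⇒ heat flows inward; heat gain = 495 W/m.)

Q' = 495 W/m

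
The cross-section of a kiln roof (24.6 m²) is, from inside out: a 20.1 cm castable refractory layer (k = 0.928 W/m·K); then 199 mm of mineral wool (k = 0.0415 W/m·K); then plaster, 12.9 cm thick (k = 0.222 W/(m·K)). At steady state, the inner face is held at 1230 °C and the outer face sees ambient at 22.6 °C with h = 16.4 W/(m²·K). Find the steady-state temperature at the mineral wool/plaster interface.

Treat each layer as a resistance in series:
  R_castable refractory = L/(kA) = 0.201/(0.928·24.6) = 0.008805 K/W
  R_mineral wool = L/(kA) = 0.199/(0.0415·24.6) = 0.1949 K/W
  R_plaster = L/(kA) = 0.129/(0.222·24.6) = 0.02362 K/W
  R_conv,out = 1/(hA) = 1/(16.4·24.6) = 0.002479 K/W
ΣR = 0.008805 + 0.1949 + 0.02362 + 0.002479 = 0.2298 K/W
Q = ΔT/ΣR = (1230 °C − 22.6 °C)/0.2298 = 5254 W
From the inner boundary to the mineral wool/plaster interface, ΣR_partial = 0.2037 K/W.
T_interface = T_in − Q·ΣR_partial = 1230 °C − (5254)(0.2037) = 160 °C

T = 160 °C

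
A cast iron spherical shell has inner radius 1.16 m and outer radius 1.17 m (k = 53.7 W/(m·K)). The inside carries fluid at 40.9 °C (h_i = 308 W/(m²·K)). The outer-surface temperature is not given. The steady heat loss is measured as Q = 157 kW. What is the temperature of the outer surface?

T_out = 9.04 °C

Series resistances:
  R_conv,in = 1/(4πr²h) = 1/(4π·1.16²·308) = 1.920×10^-4 K/W
  R_cast iron = (1/1.16 − 1/1.17)/(4πk) = 0.007368/(4π·53.7) = 1.092×10^-5 K/W
ΣR = 2.029×10^-4 K/W
ΔT = Q·ΣR = 1.57×10^5 × 2.029×10^-4 = 31.86 K
Heat flows outward, so T_out = T_in − ΔT = 40.9 − 31.86 = 9.04 °C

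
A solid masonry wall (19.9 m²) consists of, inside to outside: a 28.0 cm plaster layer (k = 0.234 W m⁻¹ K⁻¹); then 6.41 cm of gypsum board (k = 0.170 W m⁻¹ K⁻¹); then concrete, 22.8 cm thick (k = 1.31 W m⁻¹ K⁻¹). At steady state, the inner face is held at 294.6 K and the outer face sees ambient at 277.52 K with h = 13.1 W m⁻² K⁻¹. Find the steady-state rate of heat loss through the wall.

Q = 186 W

Series thermal resistances, inner to outer:
  R_plaster = L/(kA) = 0.280/(0.234·19.9) = 0.06013 K/W
  R_gypsum board = L/(kA) = 0.0641/(0.170·19.9) = 0.01895 K/W
  R_concrete = L/(kA) = 0.228/(1.31·19.9) = 0.008746 K/W
  R_conv,out = 1/(hA) = 1/(13.1·19.9) = 0.003836 K/W
ΣR = 0.06013 + 0.01895 + 0.008746 + 0.003836 = 0.09166 K/W
Q = ΔT/ΣR = (294.6 K − 277.52 K)/0.09166 = 186 W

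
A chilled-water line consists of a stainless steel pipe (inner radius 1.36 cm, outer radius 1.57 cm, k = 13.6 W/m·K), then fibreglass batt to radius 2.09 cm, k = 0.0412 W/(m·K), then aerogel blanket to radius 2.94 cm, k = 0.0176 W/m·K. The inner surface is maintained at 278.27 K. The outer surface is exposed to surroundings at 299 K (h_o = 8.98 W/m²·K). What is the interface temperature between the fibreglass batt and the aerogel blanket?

T = 283.1 K

Resistance network (inner→outer):
  R'_stainless steel = ln(0.0157/0.0136)/(2πk) = 0.1436/(2π·13.6) = 0.001680 m·K/W
  R'_fibreglass batt = ln(0.0209/0.0157)/(2πk) = 0.2861/(2π·0.0412) = 1.105 m·K/W
  R'_aerogel blanket = ln(0.0294/0.0209)/(2πk) = 0.3412/(2π·0.0176) = 3.086 m·K/W
  R'_conv,out = 1/(2πr h) = 1/(2π·0.0294·8.98) = 0.6028 m·K/W
ΣR = 0.001680 + 1.105 + 3.086 + 0.6028 = 4.795 m·K/W
Q' = ΔT/ΣR = (278.27 K − 299 K)/4.795 = -4.323 W/m
From the inner boundary to the fibreglass batt/aerogel blanket interface, ΣR_partial = 1.107 m·K/W.
T_interface = T_in − Q'·ΣR_partial = 278.27 K − (-4.323)(1.107) = 283.1 K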